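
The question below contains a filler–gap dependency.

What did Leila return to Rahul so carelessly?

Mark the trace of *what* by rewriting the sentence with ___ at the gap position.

What did Leila return ___ to Rahul so carelessly?

Pre-movement form: Leila did return what to Rahul so carelessly.
'what' functions as the direct object of 'return'. The gap is right after 'return'.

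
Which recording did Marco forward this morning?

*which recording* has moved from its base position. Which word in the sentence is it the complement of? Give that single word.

Pre-movement form: Marco did forward which recording this morning.
'which recording' functions as the direct object of 'forward'. Wh-movement fronts it, leaving a gap right after 'forward':
Which recording did Marco forward ___ this morning?

forward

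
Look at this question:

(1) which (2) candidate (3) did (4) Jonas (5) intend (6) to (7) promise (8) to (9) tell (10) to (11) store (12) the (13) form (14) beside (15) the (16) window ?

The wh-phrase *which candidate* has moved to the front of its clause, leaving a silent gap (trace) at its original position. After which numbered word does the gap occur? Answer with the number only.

Before movement: Jonas did intend to promise to tell which candidate to store the form beside the window.
The filler 'which candidate' is interpreted as the direct object of 'tell'. Wh-movement fronts it, leaving a gap right after 'tell':
Which candidate did Jonas intend to promise to tell ___ to store the form beside the window?
'tell' is word 9.

9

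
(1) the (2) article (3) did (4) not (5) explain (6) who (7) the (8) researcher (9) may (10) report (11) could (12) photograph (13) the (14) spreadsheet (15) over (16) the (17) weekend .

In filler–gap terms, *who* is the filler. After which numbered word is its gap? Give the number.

Pre-movement form: The researcher may report who could photograph the spreadsheet over the weekend.
'who' is the subject of the clause embedded under 'report'. Wh-movement fronts it, leaving a gap right after 'report':
The article did not explain who the researcher may report ___ could photograph the spreadsheet over the weekend.
'report' is word 10.

10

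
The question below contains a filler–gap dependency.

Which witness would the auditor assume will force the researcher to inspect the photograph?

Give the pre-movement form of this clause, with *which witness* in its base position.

The auditor would assume which witness will force the researcher to inspect the photograph.

'which witness' is the subject of the clause embedded under 'assume'. Fronting leaves a gap immediately after 'assume':
Which witness would the auditor assume ___ will force the researcher to inspect the photograph?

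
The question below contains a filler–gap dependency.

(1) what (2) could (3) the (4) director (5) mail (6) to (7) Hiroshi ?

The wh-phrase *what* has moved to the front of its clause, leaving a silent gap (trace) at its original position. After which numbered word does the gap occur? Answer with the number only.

5

Underlying clause: The director could mail what to Hiroshi.
The filler 'what' is interpreted as the direct object of 'mail'. It moves to the left edge, and the trace sits right after 'mail':
What could the director mail ___ to Hiroshi?
'mail' is word 5.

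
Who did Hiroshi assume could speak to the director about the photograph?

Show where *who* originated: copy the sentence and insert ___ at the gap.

Who did Hiroshi assume ___ could speak to the director about the photograph?

In situ: Hiroshi did assume who could speak to the director about the photograph.
'who' functions as the subject of the clause embedded under 'assume'. The gap is right after 'assume'.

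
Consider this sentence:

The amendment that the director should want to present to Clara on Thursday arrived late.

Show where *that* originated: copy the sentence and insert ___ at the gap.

'that' functions as the direct object of 'present'. The gap is right after 'present'.

The amendment that the director should want to present ___ to Clara on Thursday arrived late.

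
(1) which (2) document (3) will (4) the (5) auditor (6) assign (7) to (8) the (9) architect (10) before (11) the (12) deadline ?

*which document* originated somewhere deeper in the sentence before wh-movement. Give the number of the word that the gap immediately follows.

6

In situ: The auditor will assign which document to the architect before the deadline.
'which document' is the direct object of 'assign'. Wh-movement fronts it, leaving a gap right after 'assign':
Which document will the auditor assign ___ to the architect before the deadline?
'assign' is word 6.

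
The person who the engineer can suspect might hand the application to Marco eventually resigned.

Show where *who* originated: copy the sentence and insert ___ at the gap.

The person who the engineer can suspect ___ might hand the application to Marco eventually resigned.

'who' is the subject of the clause embedded under 'suspect'. The gap is right after 'suspect'.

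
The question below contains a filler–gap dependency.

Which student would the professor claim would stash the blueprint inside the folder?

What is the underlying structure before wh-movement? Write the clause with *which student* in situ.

'which student' functions as the subject of the clause embedded under 'claim'. It moves to the left edge, and the trace sits right after 'claim':
Which student would the professor claim ___ would stash the blueprint inside the folder?

The professor would claim which student would stash the blueprint inside the folder.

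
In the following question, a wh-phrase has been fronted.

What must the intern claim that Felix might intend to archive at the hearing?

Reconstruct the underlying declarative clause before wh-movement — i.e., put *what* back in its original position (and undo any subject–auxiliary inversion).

The intern must claim that Felix might intend to archive what at the hearing.

The filler 'what' is interpreted as the direct object of 'archive'. It moves to the left edge, and the trace sits right after 'archive':
What must the intern claim that Felix might intend to archive ___ at the hearing?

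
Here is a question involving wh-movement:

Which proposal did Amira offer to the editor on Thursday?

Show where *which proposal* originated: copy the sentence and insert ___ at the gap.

Which proposal did Amira offer ___ to the editor on Thursday?

Pre-movement form: Amira did offer which proposal to the editor on Thursday.
'which proposal' functions as the direct object of 'offer'. The gap is right after 'offer'.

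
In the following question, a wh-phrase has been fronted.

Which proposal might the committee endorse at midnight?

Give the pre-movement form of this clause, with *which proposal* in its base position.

'which proposal' is the direct object of 'endorse'. It moves to the left edge, and the trace sits right after 'endorse':
Which proposal might the committee endorse ___ at midnight?

The committee might endorse which proposal at midnight.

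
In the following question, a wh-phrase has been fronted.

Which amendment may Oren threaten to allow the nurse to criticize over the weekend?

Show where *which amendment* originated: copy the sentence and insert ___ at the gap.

Which amendment may Oren threaten to allow the nurse to criticize ___ over the weekend?

Underlying clause: Oren may threaten to allow the nurse to criticize which amendment over the weekend.
'which amendment' is the direct object of 'criticize'. The gap is right after 'criticize'.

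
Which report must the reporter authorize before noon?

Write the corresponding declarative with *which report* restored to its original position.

The reporter must authorize which report before noon.

The filler 'which report' is interpreted as the direct object of 'authorize'. Wh-movement fronts it, leaving a gap right after 'authorize':
Which report must the reporter authorize ___ before noon?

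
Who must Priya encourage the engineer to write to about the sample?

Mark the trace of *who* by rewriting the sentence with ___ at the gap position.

Who must Priya encourage the engineer to write to ___ about the sample?

Before movement: Priya must encourage the engineer to write to who about the sample.
The filler 'who' is interpreted as the object of the preposition 'to'. The gap is right after 'to'.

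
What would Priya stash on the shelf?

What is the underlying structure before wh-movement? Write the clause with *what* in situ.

Priya would stash what on the shelf.

'what' is the direct object of 'stash'. Fronting leaves a gap immediately after 'stash':
What would Priya stash ___ on the shelf?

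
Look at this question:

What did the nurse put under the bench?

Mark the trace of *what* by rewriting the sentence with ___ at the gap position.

What did the nurse put ___ under the bench?

Pre-movement form: The nurse did put what under the bench.
'what' functions as the direct object of 'put'. The gap is right after 'put'.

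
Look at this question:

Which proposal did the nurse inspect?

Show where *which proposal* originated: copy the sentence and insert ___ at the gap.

Pre-movement form: The nurse did inspect which proposal.
The filler 'which proposal' is interpreted as the direct object of 'inspect'. The gap is right after 'inspect'.

Which proposal did the nurse inspect ___?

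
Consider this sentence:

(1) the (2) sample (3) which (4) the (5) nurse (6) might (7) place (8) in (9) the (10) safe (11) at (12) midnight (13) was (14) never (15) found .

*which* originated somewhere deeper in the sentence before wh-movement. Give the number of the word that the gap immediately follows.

The filler 'which' is interpreted as the direct object of 'place'. Wh-movement fronts it, leaving a gap right after 'place':
The sample which the nurse might place ___ in the safe at midnight was never found.
'place' is word 7.

7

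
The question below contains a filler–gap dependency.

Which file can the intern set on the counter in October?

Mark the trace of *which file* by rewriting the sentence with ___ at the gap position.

Before movement: The intern can set which file on the counter in October.
'which file' functions as the direct object of 'set'. The gap is right after 'set'.

Which file can the intern set ___ on the counter in October?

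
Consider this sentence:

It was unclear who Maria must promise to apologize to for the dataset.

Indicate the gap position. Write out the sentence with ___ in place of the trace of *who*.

Before movement: Maria must promise to apologize to who for the dataset.
'who' is the object of the preposition 'to'. The gap is right after 'to'.

It was unclear who Maria must promise to apologize to ___ for the dataset.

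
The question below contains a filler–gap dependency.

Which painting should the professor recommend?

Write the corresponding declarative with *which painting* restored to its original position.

'which painting' functions as the direct object of 'recommend'. Fronting leaves a gap immediately after 'recommend':
Which painting should the professor recommend ___?

The professor should recommend which painting.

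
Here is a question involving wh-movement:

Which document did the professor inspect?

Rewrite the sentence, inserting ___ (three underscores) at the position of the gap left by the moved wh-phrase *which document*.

Which document did the professor inspect ___?

In situ: The professor did inspect which document.
The filler 'which document' is interpreted as the direct object of 'inspect'. The gap is right after 'inspect'.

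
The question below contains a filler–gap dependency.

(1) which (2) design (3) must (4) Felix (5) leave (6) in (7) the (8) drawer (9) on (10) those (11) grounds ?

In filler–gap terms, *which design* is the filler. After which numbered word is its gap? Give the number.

5

Underlying clause: Felix must leave which design in the drawer on those grounds.
The filler 'which design' is interpreted as the direct object of 'leave'. Fronting leaves a gap immediately after 'leave':
Which design must Felix leave ___ in the drawer on those grounds?
'leave' is word 5.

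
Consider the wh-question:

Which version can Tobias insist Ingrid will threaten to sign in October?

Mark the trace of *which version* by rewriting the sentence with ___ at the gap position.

Which version can Tobias insist Ingrid will threaten to sign ___ in October?

In situ: Tobias can insist Ingrid will threaten to sign which version in October.
'which version' functions as the direct object of 'sign'. The gap is right after 'sign'.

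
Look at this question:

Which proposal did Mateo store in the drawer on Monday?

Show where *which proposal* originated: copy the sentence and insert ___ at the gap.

Which proposal did Mateo store ___ in the drawer on Monday?

Underlying clause: Mateo did store which proposal in the drawer on Monday.
'which proposal' is the direct object of 'store'. The gap is right after 'store'.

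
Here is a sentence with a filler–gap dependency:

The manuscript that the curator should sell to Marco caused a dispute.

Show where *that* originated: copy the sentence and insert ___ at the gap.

The filler 'that' is interpreted as the direct object of 'sell'. The gap is right after 'sell'.

The manuscript that the curator should sell ___ to Marco caused a dispute.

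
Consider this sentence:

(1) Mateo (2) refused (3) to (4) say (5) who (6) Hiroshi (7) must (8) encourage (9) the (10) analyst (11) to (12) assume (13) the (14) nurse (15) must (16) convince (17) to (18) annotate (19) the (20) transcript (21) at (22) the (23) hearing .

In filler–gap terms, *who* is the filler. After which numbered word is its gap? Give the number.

In situ: Hiroshi must encourage the analyst to assume the nurse must convince who to annotate the transcript at the hearing.
The filler 'who' is interpreted as the direct object of 'convince'. It moves to the left edge, and the trace sits right after 'convince':
Mateo refused to say who Hiroshi must encourage the analyst to assume the nurse must convince ___ to annotate the transcript at the hearing.
'convince' is word 16.

16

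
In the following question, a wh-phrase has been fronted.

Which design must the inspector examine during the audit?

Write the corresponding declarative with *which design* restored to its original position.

The inspector must examine which design during the audit.

'which design' functions as the direct object of 'examine'. Wh-movement fronts it, leaving a gap right after 'examine':
Which design must the inspector examine ___ during the audit?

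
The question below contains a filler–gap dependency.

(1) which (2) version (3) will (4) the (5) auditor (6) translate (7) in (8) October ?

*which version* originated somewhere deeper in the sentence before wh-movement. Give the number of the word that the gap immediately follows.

6

In situ: The auditor will translate which version in October.
The filler 'which version' is interpreted as the direct object of 'translate'. Fronting leaves a gap immediately after 'translate':
Which version will the auditor translate ___ in October?
'translate' is word 6.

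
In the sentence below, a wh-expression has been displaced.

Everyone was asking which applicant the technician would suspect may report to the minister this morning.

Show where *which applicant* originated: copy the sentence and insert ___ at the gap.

Everyone was asking which applicant the technician would suspect ___ may report to the minister this morning.

In situ: The technician would suspect which applicant may report to the minister this morning.
The filler 'which applicant' is interpreted as the subject of the clause embedded under 'suspect'. The gap is right after 'suspect'.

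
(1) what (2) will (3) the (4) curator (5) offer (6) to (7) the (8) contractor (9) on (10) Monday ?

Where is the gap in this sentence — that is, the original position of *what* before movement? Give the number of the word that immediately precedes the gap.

5

Before movement: The curator will offer what to the contractor on Monday.
The filler 'what' is interpreted as the direct object of 'offer'. Wh-movement fronts it, leaving a gap right after 'offer':
What will the curator offer ___ to the contractor on Monday?
'offer' is word 5.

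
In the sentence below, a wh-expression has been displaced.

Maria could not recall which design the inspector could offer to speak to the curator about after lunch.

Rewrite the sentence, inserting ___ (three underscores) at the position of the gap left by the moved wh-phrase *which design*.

Pre-movement form: The inspector could offer to speak to the curator about which design after lunch.
The filler 'which design' is interpreted as the object of the preposition 'about'. The gap is right after 'about'.

Maria could not recall which design the inspector could offer to speak to the curator about ___ after lunch.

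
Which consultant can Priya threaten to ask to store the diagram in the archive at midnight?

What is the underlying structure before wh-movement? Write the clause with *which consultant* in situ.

'which consultant' is the direct object of 'ask'. Wh-movement fronts it, leaving a gap right after 'ask':
Which consultant can Priya threaten to ask ___ to store the diagram in the archive at midnight?

Priya can threaten to ask which consultant to store the diagram in the archive at midnight.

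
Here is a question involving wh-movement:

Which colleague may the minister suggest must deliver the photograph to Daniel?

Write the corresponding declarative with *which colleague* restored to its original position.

'which colleague' is the subject of the clause embedded under 'suggest'. Wh-movement fronts it, leaving a gap right after 'suggest':
Which colleague may the minister suggest ___ must deliver the photograph to Daniel?

The minister may suggest which colleague must deliver the photograph to Daniel.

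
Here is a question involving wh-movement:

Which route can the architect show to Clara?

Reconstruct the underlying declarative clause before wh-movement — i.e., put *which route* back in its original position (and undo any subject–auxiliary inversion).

The architect can show which route to Clara.

'which route' is the direct object of 'show'. It moves to the left edge, and the trace sits right after 'show':
Which route can the architect show ___ to Clara?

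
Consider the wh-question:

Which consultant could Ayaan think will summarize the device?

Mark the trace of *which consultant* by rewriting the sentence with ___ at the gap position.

Pre-movement form: Ayaan could think which consultant will summarize the device.
The filler 'which consultant' is interpreted as the subject of the clause embedded under 'think'. The gap is right after 'think'.

Which consultant could Ayaan think ___ will summarize the device?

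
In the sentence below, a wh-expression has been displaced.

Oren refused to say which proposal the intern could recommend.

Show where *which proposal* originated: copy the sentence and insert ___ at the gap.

Oren refused to say which proposal the intern could recommend ___.

Before movement: The intern could recommend which proposal.
'which proposal' is the direct object of 'recommend'. The gap is right after 'recommend'.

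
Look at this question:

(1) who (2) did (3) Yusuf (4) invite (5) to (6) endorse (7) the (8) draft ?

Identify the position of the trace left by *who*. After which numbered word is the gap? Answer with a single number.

4

Before movement: Yusuf did invite who to endorse the draft.
'who' is the direct object of 'invite'. Wh-movement fronts it, leaving a gap right after 'invite':
Who did Yusuf invite ___ to endorse the draft?
'invite' is word 4.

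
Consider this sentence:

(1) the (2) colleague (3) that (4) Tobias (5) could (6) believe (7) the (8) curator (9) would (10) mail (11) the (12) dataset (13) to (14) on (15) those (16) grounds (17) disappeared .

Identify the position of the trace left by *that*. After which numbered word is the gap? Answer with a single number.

13

The filler 'that' is interpreted as the object of the preposition 'to' (recipient of 'mail'). Fronting leaves a gap immediately after 'to':
The colleague that Tobias could believe the curator would mail the dataset to ___ on those grounds disappeared.
'to' is word 13.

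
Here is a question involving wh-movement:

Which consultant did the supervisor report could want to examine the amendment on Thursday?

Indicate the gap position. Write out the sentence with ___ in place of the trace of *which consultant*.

In situ: The supervisor did report which consultant could want to examine the amendment on Thursday.
'which consultant' is the subject of the clause embedded under 'report'. The gap is right after 'report'.

Which consultant did the supervisor report ___ could want to examine the amendment on Thursday?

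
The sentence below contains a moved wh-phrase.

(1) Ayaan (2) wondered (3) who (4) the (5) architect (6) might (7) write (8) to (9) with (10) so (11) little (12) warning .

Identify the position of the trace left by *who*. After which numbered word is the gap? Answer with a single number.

8

Underlying clause: The architect might write to who with so little warning.
The filler 'who' is interpreted as the object of the preposition 'to'. It moves to the left edge, and the trace sits right after 'to':
Ayaan wondered who the architect might write to ___ with so little warning.
'to' is word 8.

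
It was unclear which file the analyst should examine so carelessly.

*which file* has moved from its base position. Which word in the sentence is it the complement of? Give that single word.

Pre-movement form: The analyst should examine which file so carelessly.
'which file' is the direct object of 'examine'. It moves to the left edge, and the trace sits right after 'examine':
It was unclear which file the analyst should examine ___ so carelessly.

examine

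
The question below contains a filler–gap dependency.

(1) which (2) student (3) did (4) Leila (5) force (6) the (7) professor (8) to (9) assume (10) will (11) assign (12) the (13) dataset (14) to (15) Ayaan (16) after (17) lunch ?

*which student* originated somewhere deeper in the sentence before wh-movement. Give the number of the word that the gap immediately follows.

Before movement: Leila did force the professor to assume which student will assign the dataset to Ayaan after lunch.
'which student' functions as the subject of the clause embedded under 'assume'. It moves to the left edge, and the trace sits right after 'assume':
Which student did Leila force the professor to assume ___ will assign the dataset to Ayaan after lunch?
'assume' is word 9.

9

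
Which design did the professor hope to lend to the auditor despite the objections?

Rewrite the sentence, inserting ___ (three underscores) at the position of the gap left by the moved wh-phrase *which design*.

Which design did the professor hope to lend ___ to the auditor despite the objections?

In situ: The professor did hope to lend which design to the auditor despite the objections.
'which design' is the direct object of 'lend'. The gap is right after 'lend'.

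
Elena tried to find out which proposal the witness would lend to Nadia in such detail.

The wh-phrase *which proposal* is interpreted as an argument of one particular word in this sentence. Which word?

lend

Underlying clause: The witness would lend which proposal to Nadia in such detail.
The filler 'which proposal' is interpreted as the direct object of 'lend'. It moves to the left edge, and the trace sits right after 'lend':
Elena tried to find out which proposal the witness would lend ___ to Nadia in such detail.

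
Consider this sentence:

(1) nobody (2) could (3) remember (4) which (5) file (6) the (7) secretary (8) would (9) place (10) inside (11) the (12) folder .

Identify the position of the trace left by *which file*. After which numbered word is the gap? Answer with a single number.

Before movement: The secretary would place which file inside the folder.
The filler 'which file' is interpreted as the direct object of 'place'. Wh-movement fronts it, leaving a gap right after 'place':
Nobody could remember which file the secretary would place ___ inside the folder.
'place' is word 9.

9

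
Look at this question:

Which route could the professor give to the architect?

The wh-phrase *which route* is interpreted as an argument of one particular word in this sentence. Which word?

give

Pre-movement form: The professor could give which route to the architect.
The filler 'which route' is interpreted as the direct object of 'give'. Fronting leaves a gap immediately after 'give':
Which route could the professor give ___ to the architect?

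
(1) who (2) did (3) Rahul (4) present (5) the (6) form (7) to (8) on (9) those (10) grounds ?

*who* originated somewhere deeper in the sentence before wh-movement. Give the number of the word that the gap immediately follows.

Underlying clause: Rahul did present the form to who on those grounds.
'who' functions as the object of the preposition 'to' (recipient of 'present'). It moves to the left edge, and the trace sits right after 'to':
Who did Rahul present the form to ___ on those grounds?
'to' is word 7.

7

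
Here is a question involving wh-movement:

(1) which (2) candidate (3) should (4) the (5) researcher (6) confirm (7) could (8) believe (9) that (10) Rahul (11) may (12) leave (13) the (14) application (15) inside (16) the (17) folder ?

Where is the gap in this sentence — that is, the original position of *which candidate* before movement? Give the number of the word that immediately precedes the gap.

Pre-movement form: The researcher should confirm which candidate could believe that Rahul may leave the application inside the folder.
'which candidate' is the subject of the clause embedded under 'confirm'. Fronting leaves a gap immediately after 'confirm':
Which candidate should the researcher confirm ___ could believe that Rahul may leave the application inside the folder?
'confirm' is word 6.

6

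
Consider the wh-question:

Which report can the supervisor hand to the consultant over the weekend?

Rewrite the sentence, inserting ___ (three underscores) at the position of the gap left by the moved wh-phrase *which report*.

Pre-movement form: The supervisor can hand which report to the consultant over the weekend.
'which report' is the direct object of 'hand'. The gap is right after 'hand'.

Which report can the supervisor hand ___ to the consultant over the weekend?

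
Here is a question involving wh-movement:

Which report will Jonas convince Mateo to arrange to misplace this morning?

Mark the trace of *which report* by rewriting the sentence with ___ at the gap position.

Which report will Jonas convince Mateo to arrange to misplace ___ this morning?

Pre-movement form: Jonas will convince Mateo to arrange to misplace which report this morning.
'which report' functions as the direct object of 'misplace'. The gap is right after 'misplace'.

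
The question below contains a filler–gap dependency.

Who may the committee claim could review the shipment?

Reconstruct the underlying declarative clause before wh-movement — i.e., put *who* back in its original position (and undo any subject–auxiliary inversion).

The committee may claim who could review the shipment.

'who' is the subject of the clause embedded under 'claim'. Fronting leaves a gap immediately after 'claim':
Who may the committee claim ___ could review the shipment?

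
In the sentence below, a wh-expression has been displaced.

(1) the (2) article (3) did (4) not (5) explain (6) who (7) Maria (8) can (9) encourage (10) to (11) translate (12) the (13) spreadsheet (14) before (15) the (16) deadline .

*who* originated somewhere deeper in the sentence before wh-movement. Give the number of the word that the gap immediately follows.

9

Before movement: Maria can encourage who to translate the spreadsheet before the deadline.
'who' functions as the direct object of 'encourage'. Fronting leaves a gap immediately after 'encourage':
The article did not explain who Maria can encourage ___ to translate the spreadsheet before the deadline.
'encourage' is word 9.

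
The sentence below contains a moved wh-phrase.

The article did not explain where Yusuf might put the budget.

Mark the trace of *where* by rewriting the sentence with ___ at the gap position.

The article did not explain where Yusuf might put the budget ___.

In situ: Yusuf might put the budget where.
The filler 'where' is interpreted as the locative complement of 'put'. The gap is right after 'budget'.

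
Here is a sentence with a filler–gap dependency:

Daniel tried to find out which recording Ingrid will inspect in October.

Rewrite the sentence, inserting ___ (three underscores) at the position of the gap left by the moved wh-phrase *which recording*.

Daniel tried to find out which recording Ingrid will inspect ___ in October.

Underlying clause: Ingrid will inspect which recording in October.
The filler 'which recording' is interpreted as the direct object of 'inspect'. The gap is right after 'inspect'.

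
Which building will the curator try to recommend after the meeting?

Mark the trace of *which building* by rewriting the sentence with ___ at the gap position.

Which building will the curator try to recommend ___ after the meeting?

Pre-movement form: The curator will try to recommend which building after the meeting.
'which building' functions as the direct object of 'recommend'. The gap is right after 'recommend'.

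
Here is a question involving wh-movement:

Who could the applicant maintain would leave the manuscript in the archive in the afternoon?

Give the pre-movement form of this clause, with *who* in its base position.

'who' functions as the subject of the clause embedded under 'maintain'. It moves to the left edge, and the trace sits right after 'maintain':
Who could the applicant maintain ___ would leave the manuscript in the archive in the afternoon?

The applicant could maintain who would leave the manuscript in the archive in the afternoon.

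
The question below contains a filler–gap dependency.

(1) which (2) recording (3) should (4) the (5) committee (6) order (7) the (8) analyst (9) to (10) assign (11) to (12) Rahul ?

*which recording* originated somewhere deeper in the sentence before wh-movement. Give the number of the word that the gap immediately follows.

Pre-movement form: The committee should order the analyst to assign which recording to Rahul.
The filler 'which recording' is interpreted as the direct object of 'assign'. It moves to the left edge, and the trace sits right after 'assign':
Which recording should the committee order the analyst to assign ___ to Rahul?
'assign' is word 10.

10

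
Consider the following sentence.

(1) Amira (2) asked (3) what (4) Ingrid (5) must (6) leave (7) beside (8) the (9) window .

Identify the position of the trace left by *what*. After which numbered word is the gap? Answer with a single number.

Pre-movement form: Ingrid must leave what beside the window.
The filler 'what' is interpreted as the direct object of 'leave'. Fronting leaves a gap immediately after 'leave':
Amira asked what Ingrid must leave ___ beside the window.
'leave' is word 6.

6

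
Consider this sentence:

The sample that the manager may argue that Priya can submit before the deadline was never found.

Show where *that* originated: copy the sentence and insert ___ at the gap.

The sample that the manager may argue that Priya can submit ___ before the deadline was never found.

'that' functions as the direct object of 'submit'. The gap is right after 'submit'.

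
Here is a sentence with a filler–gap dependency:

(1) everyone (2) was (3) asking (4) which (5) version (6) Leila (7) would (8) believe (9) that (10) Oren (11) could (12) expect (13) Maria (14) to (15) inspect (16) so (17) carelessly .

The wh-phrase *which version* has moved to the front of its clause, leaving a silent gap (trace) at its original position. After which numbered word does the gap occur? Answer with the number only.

Underlying clause: Leila would believe that Oren could expect Maria to inspect which version so carelessly.
The filler 'which version' is interpreted as the direct object of 'inspect'. Fronting leaves a gap immediately after 'inspect':
Everyone was asking which version Leila would believe that Oren could expect Maria to inspect ___ so carelessly.
'inspect' is word 15.

15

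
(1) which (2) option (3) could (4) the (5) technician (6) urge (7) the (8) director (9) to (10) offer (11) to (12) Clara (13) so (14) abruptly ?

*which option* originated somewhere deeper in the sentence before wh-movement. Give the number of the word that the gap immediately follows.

10

Pre-movement form: The technician could urge the director to offer which option to Clara so abruptly.
'which option' is the direct object of 'offer'. Fronting leaves a gap immediately after 'offer':
Which option could the technician urge the director to offer ___ to Clara so abruptly?
'offer' is word 10.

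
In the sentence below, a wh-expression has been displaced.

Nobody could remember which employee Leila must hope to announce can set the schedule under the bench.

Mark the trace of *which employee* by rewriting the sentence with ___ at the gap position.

In situ: Leila must hope to announce which employee can set the schedule under the bench.
The filler 'which employee' is interpreted as the subject of the clause embedded under 'announce'. The gap is right after 'announce'.

Nobody could remember which employee Leila must hope to announce ___ can set the schedule under the bench.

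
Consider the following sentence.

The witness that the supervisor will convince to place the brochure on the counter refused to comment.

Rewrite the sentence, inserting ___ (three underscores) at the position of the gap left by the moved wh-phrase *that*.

The witness that the supervisor will convince ___ to place the brochure on the counter refused to comment.

The filler 'that' is interpreted as the direct object of 'convince'. The gap is right after 'convince'.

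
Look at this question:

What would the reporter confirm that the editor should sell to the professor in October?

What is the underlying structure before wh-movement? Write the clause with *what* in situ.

'what' functions as the direct object of 'sell'. It moves to the left edge, and the trace sits right after 'sell':
What would the reporter confirm that the editor should sell ___ to the professor in October?

The reporter would confirm that the editor should sell what to the professor in October.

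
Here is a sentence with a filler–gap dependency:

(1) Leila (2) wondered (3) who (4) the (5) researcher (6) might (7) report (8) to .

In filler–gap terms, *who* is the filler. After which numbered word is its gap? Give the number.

Underlying clause: The researcher might report to who.
'who' is the object of the preposition 'to'. Fronting leaves a gap immediately after 'to':
Leila wondered who the researcher might report to ___.
'to' is word 8.

8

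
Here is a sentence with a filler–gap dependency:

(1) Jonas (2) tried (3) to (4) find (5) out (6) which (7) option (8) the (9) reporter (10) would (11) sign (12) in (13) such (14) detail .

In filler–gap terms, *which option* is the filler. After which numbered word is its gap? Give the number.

11

Pre-movement form: The reporter would sign which option in such detail.
The filler 'which option' is interpreted as the direct object of 'sign'. It moves to the left edge, and the trace sits right after 'sign':
Jonas tried to find out which option the reporter would sign ___ in such detail.
'sign' is word 11.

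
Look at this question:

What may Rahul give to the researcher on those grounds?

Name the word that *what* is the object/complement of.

Underlying clause: Rahul may give what to the researcher on those grounds.
The filler 'what' is interpreted as the direct object of 'give'. Wh-movement fronts it, leaving a gap right after 'give':
What may Rahul give ___ to the researcher on those grounds?

give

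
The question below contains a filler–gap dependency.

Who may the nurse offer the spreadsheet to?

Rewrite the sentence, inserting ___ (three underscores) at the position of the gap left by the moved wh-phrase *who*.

Who may the nurse offer the spreadsheet to ___?

Underlying clause: The nurse may offer the spreadsheet to who.
'who' functions as the object of the preposition 'to' (recipient of 'offer'). The gap is right after 'to'.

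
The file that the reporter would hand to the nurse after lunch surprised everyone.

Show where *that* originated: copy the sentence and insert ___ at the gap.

'that' is the direct object of 'hand'. The gap is right after 'hand'.

The file that the reporter would hand ___ to the nurse after lunch surprised everyone.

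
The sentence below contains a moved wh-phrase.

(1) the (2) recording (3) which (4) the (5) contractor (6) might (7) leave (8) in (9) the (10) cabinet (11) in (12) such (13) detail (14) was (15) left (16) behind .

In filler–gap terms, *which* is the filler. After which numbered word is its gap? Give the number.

'which' functions as the direct object of 'leave'. Fronting leaves a gap immediately after 'leave':
The recording which the contractor might leave ___ in the cabinet in such detail was left behind.
'leave' is word 7.

7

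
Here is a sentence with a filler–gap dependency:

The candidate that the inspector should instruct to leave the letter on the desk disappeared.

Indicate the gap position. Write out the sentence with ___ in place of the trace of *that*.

'that' is the direct object of 'instruct'. The gap is right after 'instruct'.

The candidate that the inspector should instruct ___ to leave the letter on the desk disappeared.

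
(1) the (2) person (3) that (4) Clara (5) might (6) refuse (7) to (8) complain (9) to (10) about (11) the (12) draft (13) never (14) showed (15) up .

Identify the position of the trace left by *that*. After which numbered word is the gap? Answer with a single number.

9

'that' functions as the object of the preposition 'to'. It moves to the left edge, and the trace sits right after 'to':
The person that Clara might refuse to complain to ___ about the draft never showed up.
'to' is word 9.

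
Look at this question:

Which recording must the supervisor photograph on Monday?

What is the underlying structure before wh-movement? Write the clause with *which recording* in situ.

The supervisor must photograph which recording on Monday.

The filler 'which recording' is interpreted as the direct object of 'photograph'. Fronting leaves a gap immediately after 'photograph':
Which recording must the supervisor photograph ___ on Monday?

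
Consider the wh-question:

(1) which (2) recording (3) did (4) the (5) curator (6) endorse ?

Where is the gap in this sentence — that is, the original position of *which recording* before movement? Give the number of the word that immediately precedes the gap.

Before movement: The curator did endorse which recording.
The filler 'which recording' is interpreted as the direct object of 'endorse'. Fronting leaves a gap immediately after 'endorse':
Which recording did the curator endorse ___?
'endorse' is word 6.

6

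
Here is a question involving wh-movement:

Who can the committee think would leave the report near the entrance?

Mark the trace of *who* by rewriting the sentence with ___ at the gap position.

Who can the committee think ___ would leave the report near the entrance?

In situ: The committee can think who would leave the report near the entrance.
'who' is the subject of the clause embedded under 'think'. The gap is right after 'think'.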